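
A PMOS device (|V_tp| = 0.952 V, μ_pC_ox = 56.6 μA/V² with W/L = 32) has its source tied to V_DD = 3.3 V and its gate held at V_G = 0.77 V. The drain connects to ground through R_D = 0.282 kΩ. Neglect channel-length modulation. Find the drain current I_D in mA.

V_SG = V_DD − V_G = 3.3 − 0.77 = 2.53 V, so V_ov = 2.53 − 0.952 = 1.58 V.
k_p = μ_pC_ox · (W/L) = 1.811 mA/V².
Assume saturation: I_D = ½ k_p V_ov² = 0.5 × 1.811 × 1.58² = 2.26 mA, giving V_SD = V_DD − I_D R_D = 3.3 − 2.26 × 0.282 = 2.66 V.
V_SD = 2.66 V ≥ V_ov = 1.58 V, confirming saturation.

I_D = 2.26 mA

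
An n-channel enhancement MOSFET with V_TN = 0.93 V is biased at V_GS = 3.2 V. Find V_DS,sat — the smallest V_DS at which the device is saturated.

The boundary between triode and saturation is V_DS = V_GS − V_TN = V_ov.
V_ov = 3.2 − 0.93 = 2.27 V.

V_DS,sat = 2.27 V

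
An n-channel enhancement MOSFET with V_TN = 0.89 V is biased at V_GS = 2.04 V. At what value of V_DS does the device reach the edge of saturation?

V_DS,sat = 1.15 V

The boundary between triode and saturation is V_DS = V_GS − V_TN = V_ov.
V_ov = 2.04 − 0.89 = 1.15 V.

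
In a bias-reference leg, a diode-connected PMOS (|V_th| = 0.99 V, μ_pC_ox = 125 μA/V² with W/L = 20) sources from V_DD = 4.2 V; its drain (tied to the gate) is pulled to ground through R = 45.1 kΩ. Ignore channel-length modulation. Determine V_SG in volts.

With gate tied to drain, V_SG = V_SD ≥ V_SG − |V_th|, so the device is in saturation.
k_p = μ_pC_ox · (W/L) = 2.5 mA/V².
KCL at the drain: ½ k_p (V_SG − |V_th|)² = (V_DD − V_SG)/R.
Let x = V_SG − 0.99. Then 56.4 x² + x − 3.21 = 0, giving x = 0.23 V (positive root), so V_SG = 1.22 V.
I_D = (V_DD − V_SG)/R = (4.2 − 1.22) / 45.1 = 0.0661 mA.

V_SG = 1.22 V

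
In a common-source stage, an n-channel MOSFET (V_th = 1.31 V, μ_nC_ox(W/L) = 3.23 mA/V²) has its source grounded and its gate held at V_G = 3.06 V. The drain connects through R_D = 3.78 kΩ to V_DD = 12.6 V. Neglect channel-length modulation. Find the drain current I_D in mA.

I_D = 3.15 mA

V_GS = V_G = 3.06 V, so V_ov = 3.06 − 1.31 = 1.75 V.
Assume saturation: I_D = ½ k_n V_ov² = 0.5 × 3.23 × 1.75² = 4.95 mA, giving V_DS = V_DD − I_D R_D = 12.6 − 4.95 × 3.78 = -6.1 V.
But -6.1 V < V_ov = 1.75 V, so the device is actually in triode.
In triode I_D = k_n[V_ov V_DS − ½ V_DS²] and I_D = (V_DD − V_DS)/R_D. Equating: 6.1 V_DS² − 22.37 V_DS + 12.6 = 0, giving V_DS = 0.695 V (the root below V_ov).
I_D = (12.6 − 0.695) / 3.78 = 3.15 mA.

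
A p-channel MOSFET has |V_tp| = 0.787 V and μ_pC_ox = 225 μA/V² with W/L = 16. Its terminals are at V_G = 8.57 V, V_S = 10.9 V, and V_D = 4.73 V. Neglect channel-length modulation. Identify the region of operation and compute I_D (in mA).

Saturation; I_D = 4.29 mA

V_SG = V_S − V_G = 10.9 − 8.57 = 2.33 V; V_SD = V_S − V_D = 10.9 − 4.73 = 6.17 V.
k_p = μ_pC_ox · (W/L) = 3.6 mA/V².
V_ov = V_SG − |V_tp| = 2.33 − 0.787 = 1.54 V.
Since V_SD = 6.17 V ≥ V_ov = 1.54 V, the device is in saturation.
I_D = ½ k_p V_ov² = 0.5 × 3.6 × 1.54² = 4.29 mA.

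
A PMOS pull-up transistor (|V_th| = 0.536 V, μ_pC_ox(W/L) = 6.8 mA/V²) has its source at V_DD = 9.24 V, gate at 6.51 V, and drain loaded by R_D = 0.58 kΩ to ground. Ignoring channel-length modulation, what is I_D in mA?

V_SG = V_DD − V_G = 9.24 − 6.51 = 2.73 V, so V_ov = 2.73 − 0.536 = 2.19 V.
Assume saturation: I_D = ½ k_p V_ov² = 0.5 × 6.8 × 2.19² = 16.4 mA, giving V_SD = V_DD − I_D R_D = 9.24 − 16.4 × 0.58 = -0.252 V.
But -0.252 V < V_ov = 2.19 V, so the device is actually in triode.
In triode I_D = k_p[V_ov V_SD − ½ V_SD²] and I_D = (V_DD − V_SD)/R_D. Equating: 1.97 V_SD² − 9.653 V_SD + 9.24 = 0, giving V_SD = 1.31 V (the root below V_ov).
I_D = (9.24 − 1.31) / 0.58 = 13.7 mA.

I_D = 13.7 mA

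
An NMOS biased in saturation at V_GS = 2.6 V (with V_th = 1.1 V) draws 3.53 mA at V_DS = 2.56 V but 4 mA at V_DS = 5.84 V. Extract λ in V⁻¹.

With V_GS fixed, I_D ∝ (1 + λ V_DS) in saturation, so I_D2/I_D1 = (1 + λ V_DS2)/(1 + λ V_DS1).
4/3.53 = 1.133 = (1 + 5.84 λ)/(1 + 2.56 λ).
Solving: λ (I_D1 V_DS2 − I_D2 V_DS1) = I_D2 − I_D1, so λ = (4 − 3.53) / (3.53 × 5.84 − 4 × 2.56) = 0.47 / 10.4 = 0.0453 V⁻¹.

λ = 0.0453 V⁻¹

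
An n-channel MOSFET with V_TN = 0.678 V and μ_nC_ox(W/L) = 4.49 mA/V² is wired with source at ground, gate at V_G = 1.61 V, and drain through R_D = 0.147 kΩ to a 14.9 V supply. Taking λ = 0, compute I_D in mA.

V_GS = V_G = 1.61 V, so V_ov = 1.61 − 0.678 = 0.932 V.
Assume saturation: I_D = ½ k_n V_ov² = 0.5 × 4.49 × 0.932² = 1.95 mA, giving V_DS = V_DD − I_D R_D = 14.9 − 1.95 × 0.147 = 14.6 V.
V_DS = 14.6 V ≥ V_ov = 0.932 V, confirming saturation.

I_D = 1.95 mA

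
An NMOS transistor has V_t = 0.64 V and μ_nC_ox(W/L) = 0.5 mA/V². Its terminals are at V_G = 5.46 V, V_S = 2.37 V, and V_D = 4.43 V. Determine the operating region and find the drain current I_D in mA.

V_GS = V_G − V_S = 5.46 − 2.37 = 3.09 V; V_DS = V_D − V_S = 4.43 − 2.37 = 2.06 V.
V_ov = V_GS − V_t = 3.09 − 0.64 = 2.45 V.
Since V_DS = 2.06 V < V_ov = 2.45 V, the device is in the triode region.
I_D = k_n [V_ov · V_DS − ½ V_DS²] = 0.5 × [2.45 × 2.06 − 0.5 × 2.06²] = 1.46 mA.

Triode; I_D = 1.46 mA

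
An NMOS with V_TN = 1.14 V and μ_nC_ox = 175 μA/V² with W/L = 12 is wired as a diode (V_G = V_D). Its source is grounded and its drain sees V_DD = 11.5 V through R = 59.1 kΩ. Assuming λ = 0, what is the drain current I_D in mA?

With gate tied to drain, V_GS = V_DS ≥ V_GS − V_TN, so the device is in saturation.
k_n = μ_nC_ox · (W/L) = 2.1 mA/V².
KCL at the drain: ½ k_n (V_GS − V_TN)² = (V_DD − V_GS)/R.
Let x = V_GS − 1.14. Then 62.1 x² + x − 10.36 = 0, giving x = 0.401 V (positive root), so V_GS = 1.54 V.
I_D = (V_DD − V_GS)/R = (11.5 − 1.54) / 59.1 = 0.169 mA.

I_D = 0.169 mA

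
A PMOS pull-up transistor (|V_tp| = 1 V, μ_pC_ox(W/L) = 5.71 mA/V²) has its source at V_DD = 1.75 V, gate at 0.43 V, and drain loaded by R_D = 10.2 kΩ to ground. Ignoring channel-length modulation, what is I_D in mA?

V_SG = V_DD − V_G = 1.75 − 0.43 = 1.32 V, so V_ov = 1.32 − 1 = 0.32 V.
Assume saturation: I_D = ½ k_p V_ov² = 0.5 × 5.71 × 0.32² = 0.292 mA, giving V_SD = V_DD − I_D R_D = 1.75 − 0.292 × 10.2 = -1.23 V.
But -1.23 V < V_ov = 0.32 V, so the device is actually in triode.
In triode I_D = k_p[V_ov V_SD − ½ V_SD²] and I_D = (V_DD − V_SD)/R_D. Equating: 29.1 V_SD² − 19.64 V_SD + 1.75 = 0, giving V_SD = 0.106 V (the root below V_ov).
I_D = (1.75 − 0.106) / 10.2 = 0.161 mA.

I_D = 0.161 mA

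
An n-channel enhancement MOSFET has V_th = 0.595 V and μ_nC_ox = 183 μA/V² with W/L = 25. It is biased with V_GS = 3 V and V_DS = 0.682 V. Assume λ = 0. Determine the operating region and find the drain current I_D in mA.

Triode; I_D = 6.44 mA

k_n = μ_nC_ox · (W/L) = 4.575 mA/V².
V_ov = V_GS − V_th = 3 − 0.595 = 2.41 V.
Since V_DS = 0.682 V < V_ov = 2.41 V, the device is in the triode region.
I_D = k_n [V_ov · V_DS − ½ V_DS²] = 4.575 × [2.41 × 0.682 − 0.5 × 0.682²] = 6.44 mA.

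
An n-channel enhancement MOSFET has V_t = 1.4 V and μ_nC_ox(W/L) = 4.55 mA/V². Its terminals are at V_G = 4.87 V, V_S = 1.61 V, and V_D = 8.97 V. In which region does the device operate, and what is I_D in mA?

V_GS = V_G − V_S = 4.87 − 1.61 = 3.26 V; V_DS = V_D − V_S = 8.97 − 1.61 = 7.36 V.
V_ov = V_GS − V_t = 3.26 − 1.4 = 1.86 V.
Since V_DS = 7.36 V ≥ V_ov = 1.86 V, the device is in saturation.
I_D = ½ k_n V_ov² = 0.5 × 4.55 × 1.86² = 7.87 mA.

Saturation; I_D = 7.87 mA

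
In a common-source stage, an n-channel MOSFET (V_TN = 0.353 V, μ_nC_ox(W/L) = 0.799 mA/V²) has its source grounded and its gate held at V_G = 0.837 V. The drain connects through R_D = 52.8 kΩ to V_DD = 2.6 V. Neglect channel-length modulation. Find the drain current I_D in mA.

I_D = 0.0466 mA

V_GS = V_G = 0.837 V, so V_ov = 0.837 − 0.353 = 0.484 V.
Assume saturation: I_D = ½ k_n V_ov² = 0.5 × 0.799 × 0.484² = 0.0936 mA, giving V_DS = V_DD − I_D R_D = 2.6 − 0.0936 × 52.8 = -2.34 V.
But -2.34 V < V_ov = 0.484 V, so the device is actually in triode.
In triode I_D = k_n[V_ov V_DS − ½ V_DS²] and I_D = (V_DD − V_DS)/R_D. Equating: 21.1 V_DS² − 21.42 V_DS + 2.6 = 0, giving V_DS = 0.141 V (the root below V_ov).
I_D = (2.6 − 0.141) / 52.8 = 0.0466 mA.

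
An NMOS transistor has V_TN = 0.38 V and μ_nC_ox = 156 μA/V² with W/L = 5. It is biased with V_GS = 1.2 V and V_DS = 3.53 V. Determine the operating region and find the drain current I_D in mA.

k_n = μ_nC_ox · (W/L) = 0.78 mA/V².
V_ov = V_GS − V_TN = 1.2 − 0.38 = 0.82 V.
Since V_DS = 3.53 V ≥ V_ov = 0.82 V, the device is in saturation.
I_D = ½ k_n V_ov² = 0.5 × 0.78 × 0.82² = 0.262 mA.

Saturation; I_D = 0.262 mA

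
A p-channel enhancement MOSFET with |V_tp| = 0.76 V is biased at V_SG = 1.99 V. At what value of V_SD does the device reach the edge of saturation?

V_SD,sat = 1.23 V

The boundary between triode and saturation is V_SD = V_SG − |V_tp| = V_ov.
V_ov = 1.99 − 0.76 = 1.23 V.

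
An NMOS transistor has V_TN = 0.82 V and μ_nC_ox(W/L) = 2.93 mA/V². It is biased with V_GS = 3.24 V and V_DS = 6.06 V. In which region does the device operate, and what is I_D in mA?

V_ov = V_GS − V_TN = 3.24 − 0.82 = 2.42 V.
Since V_DS = 6.06 V ≥ V_ov = 2.42 V, the device is in saturation.
I_D = ½ k_n V_ov² = 0.5 × 2.93 × 2.42² = 8.58 mA.

Saturation; I_D = 8.58 mA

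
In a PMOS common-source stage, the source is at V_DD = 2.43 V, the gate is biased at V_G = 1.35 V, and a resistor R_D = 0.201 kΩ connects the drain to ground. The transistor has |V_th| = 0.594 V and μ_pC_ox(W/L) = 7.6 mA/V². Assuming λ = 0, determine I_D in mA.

I_D = 0.898 mA

V_SG = V_DD − V_G = 2.43 − 1.35 = 1.08 V, so V_ov = 1.08 − 0.594 = 0.486 V.
Assume saturation: I_D = ½ k_p V_ov² = 0.5 × 7.6 × 0.486² = 0.898 mA, giving V_SD = V_DD − I_D R_D = 2.43 − 0.898 × 0.201 = 2.25 V.
V_SD = 2.25 V ≥ V_ov = 0.486 V, confirming saturation.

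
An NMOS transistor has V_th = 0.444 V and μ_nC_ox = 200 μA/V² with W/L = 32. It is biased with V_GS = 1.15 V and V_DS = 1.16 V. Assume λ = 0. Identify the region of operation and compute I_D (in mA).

k_n = μ_nC_ox · (W/L) = 6.4 mA/V².
V_ov = V_GS − V_th = 1.15 − 0.444 = 0.706 V.
Since V_DS = 1.16 V ≥ V_ov = 0.706 V, the device is in saturation.
I_D = ½ k_n V_ov² = 0.5 × 6.4 × 0.706² = 1.59 mA.

Saturation; I_D = 1.59 mA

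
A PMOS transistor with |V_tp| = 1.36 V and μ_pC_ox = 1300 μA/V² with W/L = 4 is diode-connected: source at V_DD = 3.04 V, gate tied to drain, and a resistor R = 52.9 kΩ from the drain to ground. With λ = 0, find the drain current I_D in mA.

With gate tied to drain, V_SG = V_SD ≥ V_SG − |V_tp|, so the device is in saturation.
k_p = μ_pC_ox · (W/L) = 5.2 mA/V².
KCL at the drain: ½ k_p (V_SG − |V_tp|)² = (V_DD − V_SG)/R.
Let x = V_SG − 1.36. Then 138 x² + x − 1.68 = 0, giving x = 0.107 V (positive root), so V_SG = 1.47 V.
I_D = (V_DD − V_SG)/R = (3.04 − 1.47) / 52.9 = 0.0297 mA.

I_D = 0.0297 mA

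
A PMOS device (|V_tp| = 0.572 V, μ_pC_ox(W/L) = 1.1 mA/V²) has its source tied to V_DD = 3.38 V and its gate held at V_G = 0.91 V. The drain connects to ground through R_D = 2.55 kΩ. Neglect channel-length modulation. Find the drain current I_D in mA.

V_SG = V_DD − V_G = 3.38 − 0.91 = 2.47 V, so V_ov = 2.47 − 0.572 = 1.9 V.
Assume saturation: I_D = ½ k_p V_ov² = 0.5 × 1.1 × 1.9² = 1.98 mA, giving V_SD = V_DD − I_D R_D = 3.38 − 1.98 × 2.55 = -1.67 V.
But -1.67 V < V_ov = 1.9 V, so the device is actually in triode.
In triode I_D = k_p[V_ov V_SD − ½ V_SD²] and I_D = (V_DD − V_SD)/R_D. Equating: 1.4 V_SD² − 6.324 V_SD + 3.38 = 0, giving V_SD = 0.62 V (the root below V_ov).
I_D = (3.38 − 0.62) / 2.55 = 1.08 mA.

I_D = 1.08 mA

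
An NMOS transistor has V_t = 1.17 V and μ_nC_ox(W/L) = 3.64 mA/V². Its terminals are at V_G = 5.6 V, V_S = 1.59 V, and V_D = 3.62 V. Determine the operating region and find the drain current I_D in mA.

Triode; I_D = 13.5 mA

V_GS = V_G − V_S = 5.6 − 1.59 = 4.01 V; V_DS = V_D − V_S = 3.62 − 1.59 = 2.03 V.
V_ov = V_GS − V_t = 4.01 − 1.17 = 2.84 V.
Since V_DS = 2.03 V < V_ov = 2.84 V, the device is in the triode region.
I_D = k_n [V_ov · V_DS − ½ V_DS²] = 3.64 × [2.84 × 2.03 − 0.5 × 2.03²] = 13.5 mA.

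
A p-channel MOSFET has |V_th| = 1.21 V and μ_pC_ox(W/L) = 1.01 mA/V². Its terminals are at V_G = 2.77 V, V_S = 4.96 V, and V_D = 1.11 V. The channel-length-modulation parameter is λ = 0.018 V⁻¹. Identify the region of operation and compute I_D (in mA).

Saturation; I_D = 0.519 mA

V_SG = V_S − V_G = 4.96 − 2.77 = 2.19 V; V_SD = V_S − V_D = 4.96 − 1.11 = 3.85 V.
V_ov = V_SG − |V_th| = 2.19 − 1.21 = 0.98 V.
Since V_SD = 3.85 V ≥ V_ov = 0.98 V, the device is in saturation.
I_D = ½ k_p V_ov² (1 + λ V_SD) = 0.5 × 1.01 × 0.98² × (1 + 0.018 × 3.85) = 0.519 mA.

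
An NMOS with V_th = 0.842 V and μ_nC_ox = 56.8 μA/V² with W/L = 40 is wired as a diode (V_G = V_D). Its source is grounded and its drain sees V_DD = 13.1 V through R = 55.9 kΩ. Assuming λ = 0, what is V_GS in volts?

With gate tied to drain, V_GS = V_DS ≥ V_GS − V_th, so the device is in saturation.
k_n = μ_nC_ox · (W/L) = 2.272 mA/V².
KCL at the drain: ½ k_n (V_GS − V_th)² = (V_DD − V_GS)/R.
Let x = V_GS − 0.842. Then 63.5 x² + x − 12.26 = 0, giving x = 0.432 V (positive root), so V_GS = 1.27 V.
I_D = (V_DD − V_GS)/R = (13.1 − 1.27) / 55.9 = 0.212 mA.

V_GS = 1.27 V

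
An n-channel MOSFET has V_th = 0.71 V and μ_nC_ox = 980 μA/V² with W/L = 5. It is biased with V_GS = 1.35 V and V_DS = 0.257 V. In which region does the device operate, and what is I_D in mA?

k_n = μ_nC_ox · (W/L) = 4.9 mA/V².
V_ov = V_GS − V_th = 1.35 − 0.71 = 0.64 V.
Since V_DS = 0.257 V < V_ov = 0.64 V, the device is in the triode region.
I_D = k_n [V_ov · V_DS − ½ V_DS²] = 4.9 × [0.64 × 0.257 − 0.5 × 0.257²] = 0.644 mA.

Triode; I_D = 0.644 mA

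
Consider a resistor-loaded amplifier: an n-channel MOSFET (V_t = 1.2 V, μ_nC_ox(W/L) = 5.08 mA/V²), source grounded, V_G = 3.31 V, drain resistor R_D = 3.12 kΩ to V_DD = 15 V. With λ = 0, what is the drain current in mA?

I_D = 4.65 mA

V_GS = V_G = 3.31 V, so V_ov = 3.31 − 1.2 = 2.11 V.
Assume saturation: I_D = ½ k_n V_ov² = 0.5 × 5.08 × 2.11² = 11.3 mA, giving V_DS = V_DD − I_D R_D = 15 − 11.3 × 3.12 = -20.3 V.
But -20.3 V < V_ov = 2.11 V, so the device is actually in triode.
In triode I_D = k_n[V_ov V_DS − ½ V_DS²] and I_D = (V_DD − V_DS)/R_D. Equating: 7.92 V_DS² − 34.44 V_DS + 15 = 0, giving V_DS = 0.491 V (the root below V_ov).
I_D = (15 − 0.491) / 3.12 = 4.65 mA.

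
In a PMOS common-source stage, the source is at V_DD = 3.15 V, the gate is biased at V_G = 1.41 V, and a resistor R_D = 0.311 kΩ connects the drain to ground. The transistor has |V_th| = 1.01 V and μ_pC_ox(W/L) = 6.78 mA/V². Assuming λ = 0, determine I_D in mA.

V_SG = V_DD − V_G = 3.15 − 1.41 = 1.74 V, so V_ov = 1.74 − 1.01 = 0.73 V.
Assume saturation: I_D = ½ k_p V_ov² = 0.5 × 6.78 × 0.73² = 1.81 mA, giving V_SD = V_DD − I_D R_D = 3.15 − 1.81 × 0.311 = 2.59 V.
V_SD = 2.59 V ≥ V_ov = 0.73 V, confirming saturation.

I_D = 1.81 mA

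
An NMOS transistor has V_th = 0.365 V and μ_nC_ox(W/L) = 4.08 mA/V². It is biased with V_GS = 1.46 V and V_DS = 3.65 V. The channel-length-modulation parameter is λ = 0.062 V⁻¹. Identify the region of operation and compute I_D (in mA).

Saturation; I_D = 3.00 mA

V_ov = V_GS − V_th = 1.46 − 0.365 = 1.09 V.
Since V_DS = 3.65 V ≥ V_ov = 1.09 V, the device is in saturation.
I_D = ½ k_n V_ov² (1 + λ V_DS) = 0.5 × 4.08 × 1.09² × (1 + 0.062 × 3.65) = 3 mA.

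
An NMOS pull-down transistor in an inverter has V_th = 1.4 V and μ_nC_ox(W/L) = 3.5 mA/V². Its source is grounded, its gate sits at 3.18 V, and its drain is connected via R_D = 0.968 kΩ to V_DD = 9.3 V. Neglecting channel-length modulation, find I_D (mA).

I_D = 5.54 mA

V_GS = V_G = 3.18 V, so V_ov = 3.18 − 1.4 = 1.78 V.
Assume saturation: I_D = ½ k_n V_ov² = 0.5 × 3.5 × 1.78² = 5.54 mA, giving V_DS = V_DD − I_D R_D = 9.3 − 5.54 × 0.968 = 3.93 V.
V_DS = 3.93 V ≥ V_ov = 1.78 V, confirming saturation.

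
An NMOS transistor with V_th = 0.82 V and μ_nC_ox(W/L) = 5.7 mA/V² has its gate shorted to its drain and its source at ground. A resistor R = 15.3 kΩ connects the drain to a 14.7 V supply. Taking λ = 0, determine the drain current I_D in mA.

With gate tied to drain, V_GS = V_DS ≥ V_GS − V_th, so the device is in saturation.
KCL at the drain: ½ k_n (V_GS − V_th)² = (V_DD − V_GS)/R.
Let x = V_GS − 0.82. Then 43.6 x² + x − 13.88 = 0, giving x = 0.553 V (positive root), so V_GS = 1.37 V.
I_D = (V_DD − V_GS)/R = (14.7 − 1.37) / 15.3 = 0.871 mA.

I_D = 0.871 mA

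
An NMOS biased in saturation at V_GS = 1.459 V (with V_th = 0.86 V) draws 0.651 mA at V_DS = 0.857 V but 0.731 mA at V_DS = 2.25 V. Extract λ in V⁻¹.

λ = 0.0954 V⁻¹

With V_GS fixed, I_D ∝ (1 + λ V_DS) in saturation, so I_D2/I_D1 = (1 + λ V_DS2)/(1 + λ V_DS1).
0.731/0.651 = 1.123 = (1 + 2.25 λ)/(1 + 0.857 λ).
Solving: λ (I_D1 V_DS2 − I_D2 V_DS1) = I_D2 − I_D1, so λ = (0.731 − 0.651) / (0.651 × 2.25 − 0.731 × 0.857) = 0.08 / 0.838 = 0.0954 V⁻¹.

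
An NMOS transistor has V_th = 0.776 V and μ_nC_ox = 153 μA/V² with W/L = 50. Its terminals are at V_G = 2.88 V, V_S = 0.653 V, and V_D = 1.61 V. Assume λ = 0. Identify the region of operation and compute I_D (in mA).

Triode; I_D = 7.12 mA

V_GS = V_G − V_S = 2.88 − 0.653 = 2.23 V; V_DS = V_D − V_S = 1.61 − 0.653 = 0.957 V.
k_n = μ_nC_ox · (W/L) = 7.65 mA/V².
V_ov = V_GS − V_th = 2.23 − 0.776 = 1.45 V.
Since V_DS = 0.957 V < V_ov = 1.45 V, the device is in the triode region.
I_D = k_n [V_ov · V_DS − ½ V_DS²] = 7.65 × [1.45 × 0.957 − 0.5 × 0.957²] = 7.12 mA.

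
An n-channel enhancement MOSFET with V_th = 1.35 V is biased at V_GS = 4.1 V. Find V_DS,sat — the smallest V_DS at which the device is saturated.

The boundary between triode and saturation is V_DS = V_GS − V_th = V_ov.
V_ov = 4.1 − 1.35 = 2.75 V.

V_DS,sat = 2.75 V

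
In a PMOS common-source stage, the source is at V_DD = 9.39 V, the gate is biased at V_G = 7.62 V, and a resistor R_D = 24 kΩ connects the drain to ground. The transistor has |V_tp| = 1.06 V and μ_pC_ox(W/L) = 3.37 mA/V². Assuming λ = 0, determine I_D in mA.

V_SG = V_DD − V_G = 9.39 − 7.62 = 1.77 V, so V_ov = 1.77 − 1.06 = 0.71 V.
Assume saturation: I_D = ½ k_p V_ov² = 0.5 × 3.37 × 0.71² = 0.849 mA, giving V_SD = V_DD − I_D R_D = 9.39 − 0.849 × 24 = -11 V.
But -11 V < V_ov = 0.71 V, so the device is actually in triode.
In triode I_D = k_p[V_ov V_SD − ½ V_SD²] and I_D = (V_DD − V_SD)/R_D. Equating: 40.4 V_SD² − 58.42 V_SD + 9.39 = 0, giving V_SD = 0.184 V (the root below V_ov).
I_D = (9.39 − 0.184) / 24 = 0.384 mA.

I_D = 0.384 mA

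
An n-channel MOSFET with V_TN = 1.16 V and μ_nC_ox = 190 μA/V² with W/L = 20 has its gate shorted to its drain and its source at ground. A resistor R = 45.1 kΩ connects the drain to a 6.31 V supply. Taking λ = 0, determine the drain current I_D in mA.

I_D = 0.109 mA

With gate tied to drain, V_GS = V_DS ≥ V_GS − V_TN, so the device is in saturation.
k_n = μ_nC_ox · (W/L) = 3.8 mA/V².
KCL at the drain: ½ k_n (V_GS − V_TN)² = (V_DD − V_GS)/R.
Let x = V_GS − 1.16. Then 85.7 x² + x − 5.15 = 0, giving x = 0.239 V (positive root), so V_GS = 1.4 V.
I_D = (V_DD − V_GS)/R = (6.31 − 1.4) / 45.1 = 0.109 mA.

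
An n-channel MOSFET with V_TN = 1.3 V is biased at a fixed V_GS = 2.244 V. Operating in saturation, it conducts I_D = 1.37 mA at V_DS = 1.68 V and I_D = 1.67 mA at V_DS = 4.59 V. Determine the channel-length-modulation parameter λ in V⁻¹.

With V_GS fixed, I_D ∝ (1 + λ V_DS) in saturation, so I_D2/I_D1 = (1 + λ V_DS2)/(1 + λ V_DS1).
1.67/1.37 = 1.219 = (1 + 4.59 λ)/(1 + 1.68 λ).
Solving: λ (I_D1 V_DS2 − I_D2 V_DS1) = I_D2 − I_D1, so λ = (1.67 − 1.37) / (1.37 × 4.59 − 1.67 × 1.68) = 0.3 / 3.48 = 0.0861 V⁻¹.

λ = 0.0861 V⁻¹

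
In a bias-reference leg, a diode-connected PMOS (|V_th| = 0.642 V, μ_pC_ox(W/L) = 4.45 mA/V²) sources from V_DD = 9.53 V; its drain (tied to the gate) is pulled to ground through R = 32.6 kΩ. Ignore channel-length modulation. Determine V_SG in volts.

V_SG = 0.985 V

With gate tied to drain, V_SG = V_SD ≥ V_SG − |V_th|, so the device is in saturation.
KCL at the drain: ½ k_p (V_SG − |V_th|)² = (V_DD − V_SG)/R.
Let x = V_SG − 0.642. Then 72.5 x² + x − 8.888 = 0, giving x = 0.343 V (positive root), so V_SG = 0.985 V.
I_D = (V_DD − V_SG)/R = (9.53 − 0.985) / 32.6 = 0.262 mA.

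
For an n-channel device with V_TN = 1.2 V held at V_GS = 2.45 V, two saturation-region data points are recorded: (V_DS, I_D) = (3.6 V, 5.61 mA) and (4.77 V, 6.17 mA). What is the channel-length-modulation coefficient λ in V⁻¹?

λ = 0.123 V⁻¹

With V_GS fixed, I_D ∝ (1 + λ V_DS) in saturation, so I_D2/I_D1 = (1 + λ V_DS2)/(1 + λ V_DS1).
6.17/5.61 = 1.1 = (1 + 4.77 λ)/(1 + 3.6 λ).
Solving: λ (I_D1 V_DS2 − I_D2 V_DS1) = I_D2 − I_D1, so λ = (6.17 − 5.61) / (5.61 × 4.77 − 6.17 × 3.6) = 0.56 / 4.55 = 0.123 V⁻¹.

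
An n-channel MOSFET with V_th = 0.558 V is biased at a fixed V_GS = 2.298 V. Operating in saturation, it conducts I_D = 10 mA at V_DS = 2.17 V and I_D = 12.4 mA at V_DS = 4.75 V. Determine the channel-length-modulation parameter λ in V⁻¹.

With V_GS fixed, I_D ∝ (1 + λ V_DS) in saturation, so I_D2/I_D1 = (1 + λ V_DS2)/(1 + λ V_DS1).
12.4/10 = 1.24 = (1 + 4.75 λ)/(1 + 2.17 λ).
Solving: λ (I_D1 V_DS2 − I_D2 V_DS1) = I_D2 − I_D1, so λ = (12.4 − 10) / (10 × 4.75 − 12.4 × 2.17) = 2.4 / 20.6 = 0.117 V⁻¹.

λ = 0.117 V⁻¹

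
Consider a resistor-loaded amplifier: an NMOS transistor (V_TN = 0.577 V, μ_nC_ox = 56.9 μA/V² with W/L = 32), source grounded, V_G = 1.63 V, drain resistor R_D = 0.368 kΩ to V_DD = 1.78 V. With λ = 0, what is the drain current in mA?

V_GS = V_G = 1.63 V, so V_ov = 1.63 − 0.577 = 1.05 V.
k_n = μ_nC_ox · (W/L) = 1.821 mA/V².
Assume saturation: I_D = ½ k_n V_ov² = 0.5 × 1.821 × 1.05² = 1.01 mA, giving V_DS = V_DD − I_D R_D = 1.78 − 1.01 × 0.368 = 1.41 V.
V_DS = 1.41 V ≥ V_ov = 1.05 V, confirming saturation.

I_D = 1.01 mA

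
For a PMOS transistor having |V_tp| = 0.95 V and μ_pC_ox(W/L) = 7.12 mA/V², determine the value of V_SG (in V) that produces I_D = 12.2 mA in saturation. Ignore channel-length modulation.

In saturation I_D = ½ k_p (V_SG − |V_tp|)², so V_SG − |V_tp| = √(2 I_D / k_p) = √(2 × 12.2 / 7.12) = 1.85 V.
V_SG = 0.95 + 1.85 = 2.8 V.

V_SG = 2.80 V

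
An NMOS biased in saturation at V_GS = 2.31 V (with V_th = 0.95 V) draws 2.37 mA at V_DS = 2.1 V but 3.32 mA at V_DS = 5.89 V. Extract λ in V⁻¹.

With V_GS fixed, I_D ∝ (1 + λ V_DS) in saturation, so I_D2/I_D1 = (1 + λ V_DS2)/(1 + λ V_DS1).
3.32/2.37 = 1.401 = (1 + 5.89 λ)/(1 + 2.1 λ).
Solving: λ (I_D1 V_DS2 − I_D2 V_DS1) = I_D2 − I_D1, so λ = (3.32 − 2.37) / (2.37 × 5.89 − 3.32 × 2.1) = 0.95 / 6.99 = 0.136 V⁻¹.

λ = 0.136 V⁻¹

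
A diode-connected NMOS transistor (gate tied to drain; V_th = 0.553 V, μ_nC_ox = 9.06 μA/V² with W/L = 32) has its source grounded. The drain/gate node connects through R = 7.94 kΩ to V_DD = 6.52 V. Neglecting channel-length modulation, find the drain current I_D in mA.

With gate tied to drain, V_GS = V_DS ≥ V_GS − V_th, so the device is in saturation.
k_n = μ_nC_ox · (W/L) = 0.2899 mA/V².
KCL at the drain: ½ k_n (V_GS − V_th)² = (V_DD − V_GS)/R.
Let x = V_GS − 0.553. Then 1.15 x² + x − 5.967 = 0, giving x = 1.88 V (positive root), so V_GS = 2.44 V.
I_D = (V_DD − V_GS)/R = (6.52 − 2.44) / 7.94 = 0.514 mA.

I_D = 0.514 mA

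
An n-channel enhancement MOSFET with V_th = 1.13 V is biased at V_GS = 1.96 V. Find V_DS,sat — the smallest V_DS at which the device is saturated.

The boundary between triode and saturation is V_DS = V_GS − V_th = V_ov.
V_ov = 1.96 − 1.13 = 0.83 V.

V_DS,sat = 0.830 V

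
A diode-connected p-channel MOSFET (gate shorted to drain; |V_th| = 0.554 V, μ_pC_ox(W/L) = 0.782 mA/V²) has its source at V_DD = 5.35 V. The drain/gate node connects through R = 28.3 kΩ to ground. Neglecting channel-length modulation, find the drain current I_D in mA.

I_D = 0.148 mA

With gate tied to drain, V_SG = V_SD ≥ V_SG − |V_th|, so the device is in saturation.
KCL at the drain: ½ k_p (V_SG − |V_th|)² = (V_DD − V_SG)/R.
Let x = V_SG − 0.554. Then 11.1 x² + x − 4.796 = 0, giving x = 0.615 V (positive root), so V_SG = 1.17 V.
I_D = (V_DD − V_SG)/R = (5.35 − 1.17) / 28.3 = 0.148 mA.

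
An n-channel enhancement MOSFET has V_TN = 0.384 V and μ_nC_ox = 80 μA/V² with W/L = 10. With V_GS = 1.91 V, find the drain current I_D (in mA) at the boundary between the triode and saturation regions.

At the boundary V_DS = V_ov = V_GS − V_TN = 1.91 − 0.384 = 1.53 V.
k_n = μ_nC_ox · (W/L) = 0.8 mA/V².
I_D = ½ k_n V_ov² = 0.5 × 0.8 × 1.53² = 0.931 mA.

I_D = 0.931 mA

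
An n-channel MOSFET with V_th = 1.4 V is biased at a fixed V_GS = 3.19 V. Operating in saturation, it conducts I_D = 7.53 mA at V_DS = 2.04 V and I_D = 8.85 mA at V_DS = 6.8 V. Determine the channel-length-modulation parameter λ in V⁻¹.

λ = 0.0398 V⁻¹

With V_GS fixed, I_D ∝ (1 + λ V_DS) in saturation, so I_D2/I_D1 = (1 + λ V_DS2)/(1 + λ V_DS1).
8.85/7.53 = 1.175 = (1 + 6.8 λ)/(1 + 2.04 λ).
Solving: λ (I_D1 V_DS2 − I_D2 V_DS1) = I_D2 − I_D1, so λ = (8.85 − 7.53) / (7.53 × 6.8 − 8.85 × 2.04) = 1.32 / 33.2 = 0.0398 V⁻¹.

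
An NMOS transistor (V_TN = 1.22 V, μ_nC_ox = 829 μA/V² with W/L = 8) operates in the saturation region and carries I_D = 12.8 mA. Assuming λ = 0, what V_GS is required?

V_GS = 3.18 V

k_n = μ_nC_ox · (W/L) = 6.632 mA/V².
In saturation I_D = ½ k_n (V_GS − V_TN)², so V_GS − V_TN = √(2 I_D / k_n) = √(2 × 12.8 / 6.632) = 1.96 V.
V_GS = 1.22 + 1.96 = 3.18 V.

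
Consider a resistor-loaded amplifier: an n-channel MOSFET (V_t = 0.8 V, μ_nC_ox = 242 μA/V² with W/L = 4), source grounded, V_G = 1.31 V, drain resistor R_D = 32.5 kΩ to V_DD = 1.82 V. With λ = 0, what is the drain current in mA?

I_D = 0.0523 mA

V_GS = V_G = 1.31 V, so V_ov = 1.31 − 0.8 = 0.51 V.
k_n = μ_nC_ox · (W/L) = 0.968 mA/V².
Assume saturation: I_D = ½ k_n V_ov² = 0.5 × 0.968 × 0.51² = 0.126 mA, giving V_DS = V_DD − I_D R_D = 1.82 − 0.126 × 32.5 = -2.27 V.
But -2.27 V < V_ov = 0.51 V, so the device is actually in triode.
In triode I_D = k_n[V_ov V_DS − ½ V_DS²] and I_D = (V_DD − V_DS)/R_D. Equating: 15.7 V_DS² − 17.04 V_DS + 1.82 = 0, giving V_DS = 0.12 V (the root below V_ov).
I_D = (1.82 − 0.12) / 32.5 = 0.0523 mA.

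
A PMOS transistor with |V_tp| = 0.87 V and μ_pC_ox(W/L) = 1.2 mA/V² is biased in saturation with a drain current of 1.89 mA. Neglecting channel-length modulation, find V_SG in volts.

V_SG = 2.64 V

In saturation I_D = ½ k_p (V_SG − |V_tp|)², so V_SG − |V_tp| = √(2 I_D / k_p) = √(2 × 1.89 / 1.2) = 1.77 V.
V_SG = 0.87 + 1.77 = 2.64 V.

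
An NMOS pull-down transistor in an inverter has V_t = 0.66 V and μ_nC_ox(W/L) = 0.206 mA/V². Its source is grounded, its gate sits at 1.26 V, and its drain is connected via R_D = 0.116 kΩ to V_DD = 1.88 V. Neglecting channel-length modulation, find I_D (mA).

V_GS = V_G = 1.26 V, so V_ov = 1.26 − 0.66 = 0.6 V.
Assume saturation: I_D = ½ k_n V_ov² = 0.5 × 0.206 × 0.6² = 0.0371 mA, giving V_DS = V_DD − I_D R_D = 1.88 − 0.0371 × 0.116 = 1.88 V.
V_DS = 1.88 V ≥ V_ov = 0.6 V, confirming saturation.

I_D = 0.0371 mA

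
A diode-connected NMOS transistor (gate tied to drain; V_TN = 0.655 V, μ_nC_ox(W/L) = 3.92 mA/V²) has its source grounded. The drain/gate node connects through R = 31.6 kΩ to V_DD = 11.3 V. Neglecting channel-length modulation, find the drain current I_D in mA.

With gate tied to drain, V_GS = V_DS ≥ V_GS − V_TN, so the device is in saturation.
KCL at the drain: ½ k_n (V_GS − V_TN)² = (V_DD − V_GS)/R.
Let x = V_GS − 0.655. Then 61.9 x² + x − 10.65 = 0, giving x = 0.407 V (positive root), so V_GS = 1.06 V.
I_D = (V_DD − V_GS)/R = (11.3 − 1.06) / 31.6 = 0.324 mA.

I_D = 0.324 mA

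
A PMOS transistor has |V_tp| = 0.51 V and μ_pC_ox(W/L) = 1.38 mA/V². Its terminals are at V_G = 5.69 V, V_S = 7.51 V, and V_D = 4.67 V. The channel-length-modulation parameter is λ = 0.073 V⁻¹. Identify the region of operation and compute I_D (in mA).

V_SG = V_S − V_G = 7.51 − 5.69 = 1.82 V; V_SD = V_S − V_D = 7.51 − 4.67 = 2.84 V.
V_ov = V_SG − |V_tp| = 1.82 − 0.51 = 1.31 V.
Since V_SD = 2.84 V ≥ V_ov = 1.31 V, the device is in saturation.
I_D = ½ k_p V_ov² (1 + λ V_SD) = 0.5 × 1.38 × 1.31² × (1 + 0.073 × 2.84) = 1.43 mA.

Saturation; I_D = 1.43 mA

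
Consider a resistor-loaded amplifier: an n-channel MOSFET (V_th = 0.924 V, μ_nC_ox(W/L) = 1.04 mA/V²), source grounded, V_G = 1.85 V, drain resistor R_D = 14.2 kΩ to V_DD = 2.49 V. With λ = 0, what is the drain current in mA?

V_GS = V_G = 1.85 V, so V_ov = 1.85 − 0.924 = 0.926 V.
Assume saturation: I_D = ½ k_n V_ov² = 0.5 × 1.04 × 0.926² = 0.446 mA, giving V_DS = V_DD − I_D R_D = 2.49 − 0.446 × 14.2 = -3.84 V.
But -3.84 V < V_ov = 0.926 V, so the device is actually in triode.
In triode I_D = k_n[V_ov V_DS − ½ V_DS²] and I_D = (V_DD − V_DS)/R_D. Equating: 7.38 V_DS² − 14.68 V_DS + 2.49 = 0, giving V_DS = 0.187 V (the root below V_ov).
I_D = (2.49 − 0.187) / 14.2 = 0.162 mA.

I_D = 0.162 mA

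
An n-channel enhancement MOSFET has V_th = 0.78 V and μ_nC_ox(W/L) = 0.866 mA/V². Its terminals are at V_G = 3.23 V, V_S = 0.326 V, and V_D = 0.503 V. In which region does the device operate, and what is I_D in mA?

V_GS = V_G − V_S = 3.23 − 0.326 = 2.9 V; V_DS = V_D − V_S = 0.503 − 0.326 = 0.177 V.
V_ov = V_GS − V_th = 2.9 − 0.78 = 2.12 V.
Since V_DS = 0.177 V < V_ov = 2.12 V, the device is in the triode region.
I_D = k_n [V_ov · V_DS − ½ V_DS²] = 0.866 × [2.12 × 0.177 − 0.5 × 0.177²] = 0.312 mA.

Triode; I_D = 0.312 mA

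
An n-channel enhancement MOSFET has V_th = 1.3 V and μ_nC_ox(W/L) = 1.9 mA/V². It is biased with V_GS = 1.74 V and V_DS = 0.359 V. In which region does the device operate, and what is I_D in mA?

V_ov = V_GS − V_th = 1.74 − 1.3 = 0.44 V.
Since V_DS = 0.359 V < V_ov = 0.44 V, the device is in the triode region.
I_D = k_n [V_ov · V_DS − ½ V_DS²] = 1.9 × [0.44 × 0.359 − 0.5 × 0.359²] = 0.178 mA.

Triode; I_D = 0.178 mA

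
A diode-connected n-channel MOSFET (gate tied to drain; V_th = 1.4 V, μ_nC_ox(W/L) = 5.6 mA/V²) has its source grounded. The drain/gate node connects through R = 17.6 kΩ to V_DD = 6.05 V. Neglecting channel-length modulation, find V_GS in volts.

V_GS = 1.70 V

With gate tied to drain, V_GS = V_DS ≥ V_GS − V_th, so the device is in saturation.
KCL at the drain: ½ k_n (V_GS − V_th)² = (V_DD − V_GS)/R.
Let x = V_GS − 1.4. Then 49.3 x² + x − 4.65 = 0, giving x = 0.297 V (positive root), so V_GS = 1.7 V.
I_D = (V_DD − V_GS)/R = (6.05 − 1.7) / 17.6 = 0.247 mA.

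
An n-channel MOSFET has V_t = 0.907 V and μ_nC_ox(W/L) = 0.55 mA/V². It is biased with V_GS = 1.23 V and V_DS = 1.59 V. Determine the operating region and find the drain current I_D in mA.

Saturation; I_D = 0.0287 mA

V_ov = V_GS − V_t = 1.23 − 0.907 = 0.323 V.
Since V_DS = 1.59 V ≥ V_ov = 0.323 V, the device is in saturation.
I_D = ½ k_n V_ov² = 0.5 × 0.55 × 0.323² = 0.0287 mA.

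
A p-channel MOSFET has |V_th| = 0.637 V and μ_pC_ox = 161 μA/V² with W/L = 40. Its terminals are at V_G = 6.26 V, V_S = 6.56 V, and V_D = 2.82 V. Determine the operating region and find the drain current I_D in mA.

V_SG = V_S − V_G = 6.56 − 6.26 = 0.3 V; V_SD = V_S − V_D = 6.56 − 2.82 = 3.74 V.
V_SG = 0.3 V < |V_th| = 0.637 V, so the transistor is in cutoff.

Cutoff; I_D = 0 mA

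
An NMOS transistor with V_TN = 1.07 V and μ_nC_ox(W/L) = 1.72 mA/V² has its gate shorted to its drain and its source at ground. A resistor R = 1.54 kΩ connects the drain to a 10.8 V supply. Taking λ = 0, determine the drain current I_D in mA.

I_D = 4.79 mA

With gate tied to drain, V_GS = V_DS ≥ V_GS − V_TN, so the device is in saturation.
KCL at the drain: ½ k_n (V_GS − V_TN)² = (V_DD − V_GS)/R.
Let x = V_GS − 1.07. Then 1.32 x² + x − 9.73 = 0, giving x = 2.36 V (positive root), so V_GS = 3.43 V.
I_D = (V_DD − V_GS)/R = (10.8 − 3.43) / 1.54 = 4.79 mA.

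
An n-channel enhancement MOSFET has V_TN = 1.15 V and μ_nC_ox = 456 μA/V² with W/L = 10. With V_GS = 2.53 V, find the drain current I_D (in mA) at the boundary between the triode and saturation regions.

I_D = 4.34 mA

At the boundary V_DS = V_ov = V_GS − V_TN = 2.53 − 1.15 = 1.38 V.
k_n = μ_nC_ox · (W/L) = 4.56 mA/V².
I_D = ½ k_n V_ov² = 0.5 × 4.56 × 1.38² = 4.34 mA.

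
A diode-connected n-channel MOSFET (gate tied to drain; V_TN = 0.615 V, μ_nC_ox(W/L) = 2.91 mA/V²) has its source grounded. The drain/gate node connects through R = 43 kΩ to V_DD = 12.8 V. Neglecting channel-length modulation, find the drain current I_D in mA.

I_D = 0.273 mA

With gate tied to drain, V_GS = V_DS ≥ V_GS − V_TN, so the device is in saturation.
KCL at the drain: ½ k_n (V_GS − V_TN)² = (V_DD − V_GS)/R.
Let x = V_GS − 0.615. Then 62.6 x² + x − 12.19 = 0, giving x = 0.433 V (positive root), so V_GS = 1.05 V.
I_D = (V_DD − V_GS)/R = (12.8 − 1.05) / 43 = 0.273 mA.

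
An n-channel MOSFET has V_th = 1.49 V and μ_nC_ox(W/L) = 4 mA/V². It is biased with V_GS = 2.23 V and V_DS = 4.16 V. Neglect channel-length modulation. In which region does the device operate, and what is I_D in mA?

V_ov = V_GS − V_th = 2.23 − 1.49 = 0.74 V.
Since V_DS = 4.16 V ≥ V_ov = 0.74 V, the device is in saturation.
I_D = ½ k_n V_ov² = 0.5 × 4 × 0.74² = 1.1 mA.

Saturation; I_D = 1.10 mA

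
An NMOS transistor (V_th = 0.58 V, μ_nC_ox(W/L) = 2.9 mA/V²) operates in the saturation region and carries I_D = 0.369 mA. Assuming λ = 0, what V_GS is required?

In saturation I_D = ½ k_n (V_GS − V_th)², so V_GS − V_th = √(2 I_D / k_n) = √(2 × 0.369 / 2.9) = 0.504 V.
V_GS = 0.58 + 0.504 = 1.08 V.

V_GS = 1.08 V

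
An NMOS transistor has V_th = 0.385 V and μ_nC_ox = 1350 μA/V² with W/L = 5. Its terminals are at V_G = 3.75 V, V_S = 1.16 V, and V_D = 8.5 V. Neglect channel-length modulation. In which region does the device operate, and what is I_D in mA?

Saturation; I_D = 16.4 mA

V_GS = V_G − V_S = 3.75 − 1.16 = 2.59 V; V_DS = V_D − V_S = 8.5 − 1.16 = 7.34 V.
k_n = μ_nC_ox · (W/L) = 6.75 mA/V².
V_ov = V_GS − V_th = 2.59 − 0.385 = 2.21 V.
Since V_DS = 7.34 V ≥ V_ov = 2.21 V, the device is in saturation.
I_D = ½ k_n V_ov² = 0.5 × 6.75 × 2.21² = 16.4 mA.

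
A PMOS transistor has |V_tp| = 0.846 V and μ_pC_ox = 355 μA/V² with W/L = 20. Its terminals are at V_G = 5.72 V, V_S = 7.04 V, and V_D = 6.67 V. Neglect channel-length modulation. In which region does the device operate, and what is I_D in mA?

Triode; I_D = 0.759 mA

V_SG = V_S − V_G = 7.04 − 5.72 = 1.32 V; V_SD = V_S − V_D = 7.04 − 6.67 = 0.37 V.
k_p = μ_pC_ox · (W/L) = 7.1 mA/V².
V_ov = V_SG − |V_tp| = 1.32 − 0.846 = 0.474 V.
Since V_SD = 0.37 V < V_ov = 0.474 V, the device is in the triode region.
I_D = k_p [V_ov · V_SD − ½ V_SD²] = 7.1 × [0.474 × 0.37 − 0.5 × 0.37²] = 0.759 mA.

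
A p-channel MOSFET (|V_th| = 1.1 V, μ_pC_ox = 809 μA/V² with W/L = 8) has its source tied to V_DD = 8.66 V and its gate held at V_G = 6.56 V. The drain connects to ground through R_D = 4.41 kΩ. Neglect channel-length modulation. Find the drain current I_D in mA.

I_D = 1.88 mA

V_SG = V_DD − V_G = 8.66 − 6.56 = 2.1 V, so V_ov = 2.1 − 1.1 = 1 V.
k_p = μ_pC_ox · (W/L) = 6.472 mA/V².
Assume saturation: I_D = ½ k_p V_ov² = 0.5 × 6.472 × 1² = 3.24 mA, giving V_SD = V_DD − I_D R_D = 8.66 − 3.24 × 4.41 = -5.61 V.
But -5.61 V < V_ov = 1 V, so the device is actually in triode.
In triode I_D = k_p[V_ov V_SD − ½ V_SD²] and I_D = (V_DD − V_SD)/R_D. Equating: 14.3 V_SD² − 29.54 V_SD + 8.66 = 0, giving V_SD = 0.354 V (the root below V_ov).
I_D = (8.66 − 0.354) / 4.41 = 1.88 mA.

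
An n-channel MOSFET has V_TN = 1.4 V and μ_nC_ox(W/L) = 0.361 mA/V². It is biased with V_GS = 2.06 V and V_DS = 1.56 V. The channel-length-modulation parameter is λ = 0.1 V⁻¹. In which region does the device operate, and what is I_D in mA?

V_ov = V_GS − V_TN = 2.06 − 1.4 = 0.66 V.
Since V_DS = 1.56 V ≥ V_ov = 0.66 V, the device is in saturation.
I_D = ½ k_n V_ov² (1 + λ V_DS) = 0.5 × 0.361 × 0.66² × (1 + 0.1 × 1.56) = 0.0909 mA.

Saturation; I_D = 0.0909 mA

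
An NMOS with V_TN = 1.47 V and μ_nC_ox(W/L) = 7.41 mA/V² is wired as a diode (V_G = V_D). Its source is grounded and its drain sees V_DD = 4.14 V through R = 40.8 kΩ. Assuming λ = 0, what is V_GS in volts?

V_GS = 1.60 V

With gate tied to drain, V_GS = V_DS ≥ V_GS − V_TN, so the device is in saturation.
KCL at the drain: ½ k_n (V_GS − V_TN)² = (V_DD − V_GS)/R.
Let x = V_GS − 1.47. Then 151 x² + x − 2.67 = 0, giving x = 0.13 V (positive root), so V_GS = 1.6 V.
I_D = (V_DD − V_GS)/R = (4.14 − 1.6) / 40.8 = 0.0623 mA.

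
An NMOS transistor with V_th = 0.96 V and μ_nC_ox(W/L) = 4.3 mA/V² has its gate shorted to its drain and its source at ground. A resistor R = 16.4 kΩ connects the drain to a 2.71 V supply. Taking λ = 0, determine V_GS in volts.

With gate tied to drain, V_GS = V_DS ≥ V_GS − V_th, so the device is in saturation.
KCL at the drain: ½ k_n (V_GS − V_th)² = (V_DD − V_GS)/R.
Let x = V_GS − 0.96. Then 35.3 x² + x − 1.75 = 0, giving x = 0.209 V (positive root), so V_GS = 1.17 V.
I_D = (V_DD − V_GS)/R = (2.71 − 1.17) / 16.4 = 0.094 mA.

V_GS = 1.17 V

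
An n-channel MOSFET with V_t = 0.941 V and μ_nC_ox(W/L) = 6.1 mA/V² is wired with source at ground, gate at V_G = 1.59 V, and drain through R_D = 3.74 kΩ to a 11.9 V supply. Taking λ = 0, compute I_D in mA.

I_D = 1.28 mA

V_GS = V_G = 1.59 V, so V_ov = 1.59 − 0.941 = 0.649 V.
Assume saturation: I_D = ½ k_n V_ov² = 0.5 × 6.1 × 0.649² = 1.28 mA, giving V_DS = V_DD − I_D R_D = 11.9 − 1.28 × 3.74 = 7.1 V.
V_DS = 7.1 V ≥ V_ov = 0.649 V, confirming saturation.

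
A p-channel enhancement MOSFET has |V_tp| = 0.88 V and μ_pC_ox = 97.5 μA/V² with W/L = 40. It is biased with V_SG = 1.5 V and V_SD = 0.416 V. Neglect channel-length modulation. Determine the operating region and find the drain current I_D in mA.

Triode; I_D = 0.668 mA

k_p = μ_pC_ox · (W/L) = 3.9 mA/V².
V_ov = V_SG − |V_tp| = 1.5 − 0.88 = 0.62 V.
Since V_SD = 0.416 V < V_ov = 0.62 V, the device is in the triode region.
I_D = k_p [V_ov · V_SD − ½ V_SD²] = 3.9 × [0.62 × 0.416 − 0.5 × 0.416²] = 0.668 mA.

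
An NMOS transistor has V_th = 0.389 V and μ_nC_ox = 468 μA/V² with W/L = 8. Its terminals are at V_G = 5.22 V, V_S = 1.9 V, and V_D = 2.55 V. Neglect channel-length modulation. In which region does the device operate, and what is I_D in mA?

V_GS = V_G − V_S = 5.22 − 1.9 = 3.32 V; V_DS = V_D − V_S = 2.55 − 1.9 = 0.65 V.
k_n = μ_nC_ox · (W/L) = 3.744 mA/V².
V_ov = V_GS − V_th = 3.32 − 0.389 = 2.93 V.
Since V_DS = 0.65 V < V_ov = 2.93 V, the device is in the triode region.
I_D = k_n [V_ov · V_DS − ½ V_DS²] = 3.744 × [2.93 × 0.65 − 0.5 × 0.65²] = 6.34 mA.

Triode; I_D = 6.34 mA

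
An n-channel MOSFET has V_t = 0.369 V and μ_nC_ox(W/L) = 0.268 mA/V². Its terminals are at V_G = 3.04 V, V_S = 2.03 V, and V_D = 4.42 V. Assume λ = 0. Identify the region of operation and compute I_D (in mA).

Saturation; I_D = 0.0551 mA

V_GS = V_G − V_S = 3.04 − 2.03 = 1.01 V; V_DS = V_D − V_S = 4.42 − 2.03 = 2.39 V.
V_ov = V_GS − V_t = 1.01 − 0.369 = 0.641 V.
Since V_DS = 2.39 V ≥ V_ov = 0.641 V, the device is in saturation.
I_D = ½ k_n V_ov² = 0.5 × 0.268 × 0.641² = 0.0551 mA.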